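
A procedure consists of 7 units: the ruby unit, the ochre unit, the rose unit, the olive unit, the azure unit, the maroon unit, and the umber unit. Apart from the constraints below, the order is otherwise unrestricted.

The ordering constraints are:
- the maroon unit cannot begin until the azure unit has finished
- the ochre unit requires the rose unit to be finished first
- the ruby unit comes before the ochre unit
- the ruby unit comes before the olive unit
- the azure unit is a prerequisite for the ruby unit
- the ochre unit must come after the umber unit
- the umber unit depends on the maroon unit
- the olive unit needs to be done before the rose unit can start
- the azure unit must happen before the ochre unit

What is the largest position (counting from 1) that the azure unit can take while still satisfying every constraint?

1

The units that are forced after the azure unit, directly or by a chain of constraints, are the ruby unit, the ochre unit, the rose unit, the olive unit, the maroon unit, the umber unit. That's 6 units.
So at least 6 units follow the azure unit, putting the azure unit no later than position 1. That position is achievable by scheduling everything else first.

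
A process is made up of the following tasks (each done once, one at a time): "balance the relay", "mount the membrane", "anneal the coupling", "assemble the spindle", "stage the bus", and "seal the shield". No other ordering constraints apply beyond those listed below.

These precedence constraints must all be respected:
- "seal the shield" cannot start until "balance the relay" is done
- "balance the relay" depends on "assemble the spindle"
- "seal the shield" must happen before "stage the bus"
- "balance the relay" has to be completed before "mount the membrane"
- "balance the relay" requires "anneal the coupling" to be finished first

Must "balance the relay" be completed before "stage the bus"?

Yes

Chaining the stated constraints: "balance the relay" → "seal the shield" → "stage the bus".
So "balance the relay" must precede "stage the bus" in any valid ordering.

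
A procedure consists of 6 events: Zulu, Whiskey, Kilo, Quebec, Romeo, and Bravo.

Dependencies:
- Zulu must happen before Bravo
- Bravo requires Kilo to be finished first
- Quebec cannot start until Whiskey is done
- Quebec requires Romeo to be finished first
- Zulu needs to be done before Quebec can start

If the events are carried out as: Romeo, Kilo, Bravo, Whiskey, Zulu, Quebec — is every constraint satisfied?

No

In the proposed order, Bravo appears before Zulu.
But one of the constraints requires Zulu before Bravo, so this ordering violates it.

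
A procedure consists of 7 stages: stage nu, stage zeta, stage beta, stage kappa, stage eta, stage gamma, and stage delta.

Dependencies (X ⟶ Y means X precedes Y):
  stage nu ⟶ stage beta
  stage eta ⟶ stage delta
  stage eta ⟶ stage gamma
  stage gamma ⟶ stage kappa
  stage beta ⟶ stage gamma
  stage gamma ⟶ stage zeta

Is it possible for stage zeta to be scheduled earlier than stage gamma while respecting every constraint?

No

The constraints give a chain stage gamma → stage zeta, which forces stage gamma before stage zeta.
Hence stage zeta can never be scheduled before stage gamma.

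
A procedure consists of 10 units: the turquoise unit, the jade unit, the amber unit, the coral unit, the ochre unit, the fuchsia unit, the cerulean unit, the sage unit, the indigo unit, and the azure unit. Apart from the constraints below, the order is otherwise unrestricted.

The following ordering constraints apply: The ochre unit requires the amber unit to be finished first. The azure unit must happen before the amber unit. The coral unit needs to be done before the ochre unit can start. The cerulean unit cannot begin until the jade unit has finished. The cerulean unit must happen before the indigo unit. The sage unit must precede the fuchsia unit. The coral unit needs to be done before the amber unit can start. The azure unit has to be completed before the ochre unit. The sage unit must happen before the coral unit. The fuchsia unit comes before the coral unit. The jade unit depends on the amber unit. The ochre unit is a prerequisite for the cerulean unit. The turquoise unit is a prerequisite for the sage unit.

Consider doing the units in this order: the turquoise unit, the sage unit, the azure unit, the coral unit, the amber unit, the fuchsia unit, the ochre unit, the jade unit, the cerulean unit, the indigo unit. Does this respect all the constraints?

Here the fuchsia unit comes after the coral unit.
Since the fuchsia unit is required before the coral unit, the ordering is invalid.

No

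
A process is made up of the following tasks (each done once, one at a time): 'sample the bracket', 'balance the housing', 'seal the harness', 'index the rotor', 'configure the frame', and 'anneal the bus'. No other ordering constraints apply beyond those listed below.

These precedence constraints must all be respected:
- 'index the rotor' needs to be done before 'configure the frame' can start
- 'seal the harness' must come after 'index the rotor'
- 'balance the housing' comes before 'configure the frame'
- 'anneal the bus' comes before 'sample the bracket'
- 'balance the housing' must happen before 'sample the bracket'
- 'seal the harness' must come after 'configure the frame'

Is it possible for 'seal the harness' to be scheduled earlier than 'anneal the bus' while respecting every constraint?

The constraints leave 'seal the harness' and 'anneal the bus' unordered relative to each other; nothing requires 'anneal the bus' earlier.
So a valid ordering placing 'seal the harness' earlier than 'anneal the bus' exists.

Yes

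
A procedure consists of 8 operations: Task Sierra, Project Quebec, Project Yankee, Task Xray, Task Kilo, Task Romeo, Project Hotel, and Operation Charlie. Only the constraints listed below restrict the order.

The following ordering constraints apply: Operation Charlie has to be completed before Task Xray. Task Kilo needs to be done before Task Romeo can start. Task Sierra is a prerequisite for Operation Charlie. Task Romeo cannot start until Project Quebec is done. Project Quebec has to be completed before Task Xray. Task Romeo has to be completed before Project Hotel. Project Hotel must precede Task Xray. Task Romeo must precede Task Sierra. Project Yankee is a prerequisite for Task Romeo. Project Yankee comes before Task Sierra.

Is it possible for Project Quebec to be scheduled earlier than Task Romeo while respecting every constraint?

Yes

Every valid ordering already has Project Quebec before Task Romeo (the constraints require it), so in particular at least one does.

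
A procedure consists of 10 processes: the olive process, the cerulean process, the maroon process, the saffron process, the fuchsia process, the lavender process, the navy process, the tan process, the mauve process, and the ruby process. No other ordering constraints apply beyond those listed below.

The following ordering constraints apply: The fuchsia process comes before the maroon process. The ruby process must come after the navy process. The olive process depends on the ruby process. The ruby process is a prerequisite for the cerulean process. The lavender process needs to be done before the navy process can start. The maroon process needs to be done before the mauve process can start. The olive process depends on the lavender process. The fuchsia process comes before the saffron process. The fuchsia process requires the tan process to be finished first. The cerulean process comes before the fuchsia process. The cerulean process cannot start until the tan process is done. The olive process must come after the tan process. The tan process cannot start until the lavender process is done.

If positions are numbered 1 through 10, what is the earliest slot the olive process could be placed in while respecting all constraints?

5

Working backwards through the constraints from the olive process, its full set of required predecessors is the lavender process, the navy process, the tan process, the ruby process — 4 of them.
With 4 mandatory predecessors, the earliest the olive process can sit is position 4+1 = 5, and placing just those 4 first achieves it.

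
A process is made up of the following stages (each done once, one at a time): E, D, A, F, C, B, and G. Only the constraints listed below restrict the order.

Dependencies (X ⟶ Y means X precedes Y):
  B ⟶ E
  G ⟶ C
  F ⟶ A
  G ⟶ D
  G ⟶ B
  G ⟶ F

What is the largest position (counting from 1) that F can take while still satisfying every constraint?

6

Following the constraints forward from F, its only required successor is A.
With 1 mandatory successor out of 7 stages total, the latest slot for F is 7−1 = 6, and it's reachable by doing all non-successors before F.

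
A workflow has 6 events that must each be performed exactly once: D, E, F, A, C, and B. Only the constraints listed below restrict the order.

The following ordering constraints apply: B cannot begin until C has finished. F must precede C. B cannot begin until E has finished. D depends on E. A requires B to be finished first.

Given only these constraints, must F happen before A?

Yes

Tracing the constraints gives a chain: F → C → B → A.
That forces F before A in every valid schedule.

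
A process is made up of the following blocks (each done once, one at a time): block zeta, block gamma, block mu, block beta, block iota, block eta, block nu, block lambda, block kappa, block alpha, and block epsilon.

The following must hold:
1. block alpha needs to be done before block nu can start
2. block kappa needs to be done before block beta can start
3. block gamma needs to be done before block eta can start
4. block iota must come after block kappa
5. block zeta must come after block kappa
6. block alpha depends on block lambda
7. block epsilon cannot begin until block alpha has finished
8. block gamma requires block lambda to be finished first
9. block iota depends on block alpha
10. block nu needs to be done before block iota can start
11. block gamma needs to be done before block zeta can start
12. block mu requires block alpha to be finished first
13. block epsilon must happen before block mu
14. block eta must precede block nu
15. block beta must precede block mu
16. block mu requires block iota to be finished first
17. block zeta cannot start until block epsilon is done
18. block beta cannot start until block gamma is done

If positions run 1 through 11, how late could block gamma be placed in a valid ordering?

5

Every block that must follow block gamma has to come after it. Tracing all chains starting from block gamma, those blocks are: block zeta, block mu, block beta, block iota, block eta, block nu — 6 in total.
So at least 6 blocks follow block gamma, putting block gamma no later than position 5. That position is achievable by scheduling everything else first.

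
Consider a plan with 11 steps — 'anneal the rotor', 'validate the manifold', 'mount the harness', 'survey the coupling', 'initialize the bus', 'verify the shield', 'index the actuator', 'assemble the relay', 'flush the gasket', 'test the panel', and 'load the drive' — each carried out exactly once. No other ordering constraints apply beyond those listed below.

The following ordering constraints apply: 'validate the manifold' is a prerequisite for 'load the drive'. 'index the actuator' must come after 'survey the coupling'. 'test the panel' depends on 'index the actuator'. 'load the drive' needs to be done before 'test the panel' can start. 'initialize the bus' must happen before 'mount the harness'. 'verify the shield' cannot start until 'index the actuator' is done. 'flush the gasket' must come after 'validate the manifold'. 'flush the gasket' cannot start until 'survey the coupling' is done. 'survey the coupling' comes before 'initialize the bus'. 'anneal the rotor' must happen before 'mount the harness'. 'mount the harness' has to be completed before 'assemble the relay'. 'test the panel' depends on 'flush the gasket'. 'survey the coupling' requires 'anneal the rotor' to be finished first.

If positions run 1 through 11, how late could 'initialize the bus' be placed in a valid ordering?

9

Following every chain forward from 'initialize the bus', the steps that must come later are 'mount the harness', 'assemble the relay' — 2 of them.
So at least 2 steps follow 'initialize the bus', putting 'initialize the bus' no later than position 9. That position is achievable by scheduling everything else first.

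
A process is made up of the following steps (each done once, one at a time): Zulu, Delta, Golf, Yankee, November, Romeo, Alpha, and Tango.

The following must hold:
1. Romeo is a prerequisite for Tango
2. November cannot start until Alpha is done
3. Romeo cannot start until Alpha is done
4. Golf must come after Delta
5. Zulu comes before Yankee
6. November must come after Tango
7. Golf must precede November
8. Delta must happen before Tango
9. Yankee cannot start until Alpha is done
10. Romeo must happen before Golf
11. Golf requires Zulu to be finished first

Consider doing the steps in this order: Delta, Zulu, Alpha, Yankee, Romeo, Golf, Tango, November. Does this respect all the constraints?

Yes

Checking each listed constraint against this order: for instance, Delta is in position 1 and Tango in position 7, so that constraint holds — and the remaining constraints check out the same way.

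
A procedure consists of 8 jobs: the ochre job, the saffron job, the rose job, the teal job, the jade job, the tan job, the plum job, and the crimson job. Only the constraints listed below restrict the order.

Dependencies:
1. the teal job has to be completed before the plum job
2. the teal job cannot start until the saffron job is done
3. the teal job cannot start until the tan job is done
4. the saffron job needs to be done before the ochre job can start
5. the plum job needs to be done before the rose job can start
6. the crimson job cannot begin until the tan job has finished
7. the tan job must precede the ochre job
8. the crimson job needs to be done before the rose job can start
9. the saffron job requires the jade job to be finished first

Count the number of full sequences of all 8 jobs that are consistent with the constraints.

57

2 jobs have no prerequisites (the jade job, the tan job), so any of them could come first.
Counting all ways to extend the partial order to a total order gives 57.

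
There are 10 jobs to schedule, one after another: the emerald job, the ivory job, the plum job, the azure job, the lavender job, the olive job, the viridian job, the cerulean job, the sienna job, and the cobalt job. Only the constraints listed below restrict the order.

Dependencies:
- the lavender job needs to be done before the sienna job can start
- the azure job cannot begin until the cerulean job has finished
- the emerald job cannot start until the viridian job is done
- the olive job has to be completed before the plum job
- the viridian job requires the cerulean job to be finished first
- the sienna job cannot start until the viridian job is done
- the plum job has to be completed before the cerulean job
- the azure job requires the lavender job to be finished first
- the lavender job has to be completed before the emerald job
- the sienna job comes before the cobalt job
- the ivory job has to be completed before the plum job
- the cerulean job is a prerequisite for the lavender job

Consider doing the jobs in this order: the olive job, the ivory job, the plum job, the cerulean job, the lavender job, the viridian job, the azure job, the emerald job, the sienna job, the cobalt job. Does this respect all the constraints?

Yes

Going through the constraints one by one, each required predecessor appears earlier in the sequence than its dependent — e.g. the lavender job (position 5) is before the sienna job (position 9), as required.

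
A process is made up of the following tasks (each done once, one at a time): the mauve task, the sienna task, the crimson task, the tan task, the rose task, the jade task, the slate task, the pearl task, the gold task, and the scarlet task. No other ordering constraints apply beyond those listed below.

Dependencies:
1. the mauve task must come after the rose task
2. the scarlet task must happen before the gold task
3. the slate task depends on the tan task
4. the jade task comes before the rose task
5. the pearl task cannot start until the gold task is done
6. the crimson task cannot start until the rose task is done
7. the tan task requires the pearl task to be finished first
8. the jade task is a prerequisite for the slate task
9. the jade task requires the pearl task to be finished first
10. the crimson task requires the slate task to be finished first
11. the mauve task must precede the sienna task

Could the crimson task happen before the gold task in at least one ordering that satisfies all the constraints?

Following the gold task → the pearl task → the tan task → the slate task → the crimson task, the gold task must precede the crimson task in every valid ordering.
So no valid ordering can have the crimson task before the gold task.

No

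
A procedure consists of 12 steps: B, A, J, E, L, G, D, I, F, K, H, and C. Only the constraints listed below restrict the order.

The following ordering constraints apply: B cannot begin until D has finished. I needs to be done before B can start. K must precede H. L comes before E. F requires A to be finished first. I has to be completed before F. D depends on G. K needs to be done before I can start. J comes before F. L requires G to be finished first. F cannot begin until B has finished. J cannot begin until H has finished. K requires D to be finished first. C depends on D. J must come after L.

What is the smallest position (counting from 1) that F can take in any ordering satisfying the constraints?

Every step that must precede F has to come before it. Tracing all chains that end at F, those steps are: B, A, J, L, G, D, I, K, H — 9 in total.
So at minimum 9 steps come before F, putting F no earlier than position 10. That position is achievable by scheduling exactly those predecessors first.

10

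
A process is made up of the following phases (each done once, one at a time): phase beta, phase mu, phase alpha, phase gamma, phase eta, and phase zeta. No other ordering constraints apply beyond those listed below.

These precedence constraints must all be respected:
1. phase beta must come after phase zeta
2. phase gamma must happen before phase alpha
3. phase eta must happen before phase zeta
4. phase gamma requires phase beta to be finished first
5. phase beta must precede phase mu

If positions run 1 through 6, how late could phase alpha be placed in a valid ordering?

Nothing depends on phase alpha, so it can be the final phase, position 6.

6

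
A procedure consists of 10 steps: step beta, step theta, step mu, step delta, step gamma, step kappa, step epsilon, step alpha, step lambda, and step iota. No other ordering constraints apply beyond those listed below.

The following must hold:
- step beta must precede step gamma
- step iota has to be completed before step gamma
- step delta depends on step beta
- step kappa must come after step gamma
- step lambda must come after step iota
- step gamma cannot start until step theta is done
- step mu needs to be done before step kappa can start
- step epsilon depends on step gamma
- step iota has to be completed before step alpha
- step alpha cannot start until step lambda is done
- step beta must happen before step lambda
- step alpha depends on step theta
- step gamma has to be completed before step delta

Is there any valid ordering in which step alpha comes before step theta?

Following step theta → step alpha, step theta must precede step alpha in every valid ordering.
So no valid ordering can have step alpha before step theta.

No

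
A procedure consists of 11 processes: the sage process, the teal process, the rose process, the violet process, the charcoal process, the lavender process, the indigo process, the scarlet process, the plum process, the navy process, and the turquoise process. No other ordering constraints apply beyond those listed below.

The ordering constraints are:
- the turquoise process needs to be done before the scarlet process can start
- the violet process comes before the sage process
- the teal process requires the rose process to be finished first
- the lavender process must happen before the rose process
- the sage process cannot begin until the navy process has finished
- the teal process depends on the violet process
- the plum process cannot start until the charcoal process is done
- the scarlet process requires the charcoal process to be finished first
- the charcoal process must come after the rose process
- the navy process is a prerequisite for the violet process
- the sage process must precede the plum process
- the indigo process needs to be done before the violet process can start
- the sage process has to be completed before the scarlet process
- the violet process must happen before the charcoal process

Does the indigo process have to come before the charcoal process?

There is a constraint chain the indigo process → the violet process → the charcoal process.
That forces the indigo process before the charcoal process in every valid schedule.

Yes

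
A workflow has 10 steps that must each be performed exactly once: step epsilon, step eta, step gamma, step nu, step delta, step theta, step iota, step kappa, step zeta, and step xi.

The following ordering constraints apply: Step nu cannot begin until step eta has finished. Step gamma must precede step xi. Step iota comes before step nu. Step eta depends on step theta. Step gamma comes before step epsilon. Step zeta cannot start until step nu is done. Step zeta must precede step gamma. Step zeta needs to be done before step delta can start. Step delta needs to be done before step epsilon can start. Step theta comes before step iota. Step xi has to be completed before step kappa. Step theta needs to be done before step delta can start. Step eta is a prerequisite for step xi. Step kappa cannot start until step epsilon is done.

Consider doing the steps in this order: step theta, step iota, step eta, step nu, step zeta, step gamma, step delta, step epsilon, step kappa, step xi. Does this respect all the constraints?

The sequence places step kappa ahead of step xi.
That contradicts the constraint that step xi must precede step kappa.

No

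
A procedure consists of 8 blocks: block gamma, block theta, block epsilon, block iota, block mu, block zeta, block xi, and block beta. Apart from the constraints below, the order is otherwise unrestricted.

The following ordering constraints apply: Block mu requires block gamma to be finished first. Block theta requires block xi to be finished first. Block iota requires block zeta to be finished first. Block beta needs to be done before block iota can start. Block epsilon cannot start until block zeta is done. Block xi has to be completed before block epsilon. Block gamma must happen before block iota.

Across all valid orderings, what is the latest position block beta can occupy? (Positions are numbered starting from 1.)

Following the constraints forward from block beta, its only required successor is block iota.
So at least 1 block follows block beta, putting block beta no later than position 7. That position is achievable by scheduling everything else first.

7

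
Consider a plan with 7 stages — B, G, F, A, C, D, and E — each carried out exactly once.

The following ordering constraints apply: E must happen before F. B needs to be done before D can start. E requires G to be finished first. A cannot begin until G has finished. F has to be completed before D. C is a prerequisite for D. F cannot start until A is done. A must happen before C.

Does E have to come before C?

No

No chain of constraints connects E to C in either direction.
A valid ordering placing C before E exists, so the answer is no.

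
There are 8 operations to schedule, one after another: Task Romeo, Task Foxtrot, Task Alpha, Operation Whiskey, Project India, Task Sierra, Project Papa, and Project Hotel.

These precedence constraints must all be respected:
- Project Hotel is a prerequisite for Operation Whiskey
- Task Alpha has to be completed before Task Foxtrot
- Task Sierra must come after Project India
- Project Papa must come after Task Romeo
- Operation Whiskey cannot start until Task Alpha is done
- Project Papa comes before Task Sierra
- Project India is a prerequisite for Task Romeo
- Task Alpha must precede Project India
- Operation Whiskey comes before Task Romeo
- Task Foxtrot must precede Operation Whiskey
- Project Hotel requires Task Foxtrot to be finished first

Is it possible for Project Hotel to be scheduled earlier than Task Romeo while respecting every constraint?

Yes

Project Hotel is actually forced before Task Romeo by the constraints, so certainly some valid ordering has Project Hotel first.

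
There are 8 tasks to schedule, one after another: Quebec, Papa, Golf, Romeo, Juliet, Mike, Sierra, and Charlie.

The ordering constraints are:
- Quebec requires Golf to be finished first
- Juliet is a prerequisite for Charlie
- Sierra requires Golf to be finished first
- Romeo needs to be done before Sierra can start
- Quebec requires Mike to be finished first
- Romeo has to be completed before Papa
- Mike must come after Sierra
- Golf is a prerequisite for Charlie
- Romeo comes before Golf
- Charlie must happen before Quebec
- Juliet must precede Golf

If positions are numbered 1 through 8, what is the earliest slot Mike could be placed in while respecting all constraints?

5

Working backwards through the constraints from Mike, its full set of required predecessors is Golf, Romeo, Juliet, Sierra — 4 of them.
So at minimum 4 tasks come before Mike, putting Mike no earlier than position 5. That position is achievable by scheduling exactly those predecessors first.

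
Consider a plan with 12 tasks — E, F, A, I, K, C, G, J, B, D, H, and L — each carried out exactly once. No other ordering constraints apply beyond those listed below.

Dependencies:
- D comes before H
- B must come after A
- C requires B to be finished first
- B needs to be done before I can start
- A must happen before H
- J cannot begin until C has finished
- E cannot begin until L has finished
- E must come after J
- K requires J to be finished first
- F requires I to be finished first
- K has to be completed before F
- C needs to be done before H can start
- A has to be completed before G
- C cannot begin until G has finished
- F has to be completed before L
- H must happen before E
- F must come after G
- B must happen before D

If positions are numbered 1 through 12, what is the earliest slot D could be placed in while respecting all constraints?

Working backwards through the constraints from D, its full set of required predecessors is A, B — 2 of them.
With 2 mandatory predecessors, the earliest D can sit is position 2+1 = 3, and placing just those 2 first achieves it.

3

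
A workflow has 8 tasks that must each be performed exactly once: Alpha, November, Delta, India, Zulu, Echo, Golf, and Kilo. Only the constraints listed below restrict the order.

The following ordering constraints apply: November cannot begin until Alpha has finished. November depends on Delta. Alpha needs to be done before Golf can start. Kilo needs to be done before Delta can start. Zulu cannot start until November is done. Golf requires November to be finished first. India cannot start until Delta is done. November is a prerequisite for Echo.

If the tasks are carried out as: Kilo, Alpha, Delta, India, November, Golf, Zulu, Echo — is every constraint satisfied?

Yes

Going through the constraints one by one, each required predecessor appears earlier in the sequence than its dependent — e.g. Alpha (position 2) is before Golf (position 6), as required.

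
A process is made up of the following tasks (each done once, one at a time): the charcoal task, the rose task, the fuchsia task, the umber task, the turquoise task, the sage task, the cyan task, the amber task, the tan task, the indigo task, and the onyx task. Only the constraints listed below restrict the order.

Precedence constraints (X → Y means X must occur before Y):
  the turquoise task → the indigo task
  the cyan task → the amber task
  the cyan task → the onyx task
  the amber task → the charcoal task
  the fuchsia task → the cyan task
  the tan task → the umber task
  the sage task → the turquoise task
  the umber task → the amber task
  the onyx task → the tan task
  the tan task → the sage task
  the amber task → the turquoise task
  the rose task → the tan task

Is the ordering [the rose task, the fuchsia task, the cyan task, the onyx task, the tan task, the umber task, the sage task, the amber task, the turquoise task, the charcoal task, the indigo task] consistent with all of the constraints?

Checking each listed constraint against this order: for instance, the cyan task is in position 3 and the amber task in position 8, so that constraint holds — and the remaining constraints check out the same way.

Yes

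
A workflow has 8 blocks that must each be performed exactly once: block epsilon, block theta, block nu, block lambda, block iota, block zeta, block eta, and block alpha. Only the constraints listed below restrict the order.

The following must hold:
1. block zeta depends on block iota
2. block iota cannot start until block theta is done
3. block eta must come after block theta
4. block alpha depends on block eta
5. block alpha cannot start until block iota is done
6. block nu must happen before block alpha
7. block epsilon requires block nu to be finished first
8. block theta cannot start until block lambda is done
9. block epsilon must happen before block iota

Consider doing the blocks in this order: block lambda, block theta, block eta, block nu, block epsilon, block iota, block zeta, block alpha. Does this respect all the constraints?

Yes

Going through the constraints one by one, each required predecessor appears earlier in the sequence than its dependent — e.g. block eta (position 3) is before block alpha (position 8), as required.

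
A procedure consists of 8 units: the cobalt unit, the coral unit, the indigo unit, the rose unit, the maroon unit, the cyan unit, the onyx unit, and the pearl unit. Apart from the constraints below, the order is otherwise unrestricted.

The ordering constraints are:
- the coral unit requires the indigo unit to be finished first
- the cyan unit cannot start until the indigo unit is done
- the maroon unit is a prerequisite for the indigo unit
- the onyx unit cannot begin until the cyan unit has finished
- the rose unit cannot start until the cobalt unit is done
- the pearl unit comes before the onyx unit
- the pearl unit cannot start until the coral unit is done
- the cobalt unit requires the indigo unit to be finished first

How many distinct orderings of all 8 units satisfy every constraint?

45

Only the maroon unit has no prerequisites, so it must go first.
Counting all ways to extend the partial order to a total order gives 45.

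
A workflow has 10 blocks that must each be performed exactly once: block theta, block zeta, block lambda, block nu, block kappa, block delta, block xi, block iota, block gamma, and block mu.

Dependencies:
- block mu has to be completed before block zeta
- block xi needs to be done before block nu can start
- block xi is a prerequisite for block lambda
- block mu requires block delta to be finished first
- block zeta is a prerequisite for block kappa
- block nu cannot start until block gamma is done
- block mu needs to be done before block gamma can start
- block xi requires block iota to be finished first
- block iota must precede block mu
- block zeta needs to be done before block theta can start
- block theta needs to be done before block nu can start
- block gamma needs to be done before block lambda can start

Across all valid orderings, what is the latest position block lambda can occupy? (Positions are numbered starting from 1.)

10

Nothing depends on block lambda, so it can be the final block, position 10.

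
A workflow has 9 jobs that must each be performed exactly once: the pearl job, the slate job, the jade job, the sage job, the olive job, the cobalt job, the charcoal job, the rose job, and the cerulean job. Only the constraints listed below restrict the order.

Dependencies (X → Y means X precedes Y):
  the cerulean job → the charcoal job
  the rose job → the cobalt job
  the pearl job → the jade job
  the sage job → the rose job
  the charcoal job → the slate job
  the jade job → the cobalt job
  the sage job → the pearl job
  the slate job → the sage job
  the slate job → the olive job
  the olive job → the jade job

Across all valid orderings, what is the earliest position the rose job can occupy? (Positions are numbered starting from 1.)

5

Every job that must precede the rose job has to come before it. Tracing all chains that end at the rose job, those jobs are: the slate job, the sage job, the charcoal job, the cerulean job — 4 in total.
With 4 mandatory predecessors, the earliest the rose job can sit is position 4+1 = 5, and placing just those 4 first achieves it.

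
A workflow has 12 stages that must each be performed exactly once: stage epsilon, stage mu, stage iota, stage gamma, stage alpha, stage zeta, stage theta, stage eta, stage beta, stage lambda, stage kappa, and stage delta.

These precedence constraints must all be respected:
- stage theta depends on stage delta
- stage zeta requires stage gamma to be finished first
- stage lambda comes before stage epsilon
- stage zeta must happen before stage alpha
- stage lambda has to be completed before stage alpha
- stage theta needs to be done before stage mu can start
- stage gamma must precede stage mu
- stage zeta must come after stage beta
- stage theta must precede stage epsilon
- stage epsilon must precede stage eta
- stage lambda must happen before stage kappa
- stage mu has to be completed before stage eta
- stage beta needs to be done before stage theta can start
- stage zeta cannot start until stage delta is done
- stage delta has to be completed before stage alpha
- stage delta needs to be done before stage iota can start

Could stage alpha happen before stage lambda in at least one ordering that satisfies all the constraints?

No

There is a dependency chain stage lambda → stage alpha, so stage alpha always comes after stage lambda.
So no valid ordering can have stage alpha before stage lambda.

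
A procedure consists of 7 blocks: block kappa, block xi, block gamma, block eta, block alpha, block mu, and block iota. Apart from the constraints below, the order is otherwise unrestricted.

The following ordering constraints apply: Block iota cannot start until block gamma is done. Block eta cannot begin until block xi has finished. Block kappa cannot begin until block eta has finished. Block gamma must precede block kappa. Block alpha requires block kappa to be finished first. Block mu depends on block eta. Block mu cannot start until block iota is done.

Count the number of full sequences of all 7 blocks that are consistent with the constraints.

The blocks with no prerequisites are block xi, block gamma; any of them can be placed first.
Systematically extending each partial ordering one block at a time and counting, there are 27 complete orderings.

27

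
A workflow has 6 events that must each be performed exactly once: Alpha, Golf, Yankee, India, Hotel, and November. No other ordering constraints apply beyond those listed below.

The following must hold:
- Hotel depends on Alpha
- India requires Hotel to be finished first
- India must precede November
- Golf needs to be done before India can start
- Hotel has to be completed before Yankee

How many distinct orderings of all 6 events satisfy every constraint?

10

2 events have no prerequisites (Alpha, Golf), so any of them could come first.
Systematically extending each partial ordering one event at a time and counting, there are 10 complete orderings.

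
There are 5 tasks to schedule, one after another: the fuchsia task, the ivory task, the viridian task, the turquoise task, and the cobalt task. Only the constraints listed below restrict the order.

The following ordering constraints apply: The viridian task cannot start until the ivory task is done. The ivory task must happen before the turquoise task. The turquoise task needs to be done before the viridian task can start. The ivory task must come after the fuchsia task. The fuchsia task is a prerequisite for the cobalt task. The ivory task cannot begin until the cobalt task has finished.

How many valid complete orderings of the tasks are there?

The fuchsia task is the only task with nothing required before it, so every ordering starts there.
Every task is then forced in turn, so only 1 complete ordering is consistent with the constraints.

1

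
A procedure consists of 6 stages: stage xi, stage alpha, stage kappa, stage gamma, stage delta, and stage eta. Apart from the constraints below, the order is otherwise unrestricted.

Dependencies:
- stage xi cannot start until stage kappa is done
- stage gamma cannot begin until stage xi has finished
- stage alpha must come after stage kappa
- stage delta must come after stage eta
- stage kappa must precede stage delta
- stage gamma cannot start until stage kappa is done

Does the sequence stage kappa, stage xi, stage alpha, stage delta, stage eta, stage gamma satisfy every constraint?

Here stage eta comes after stage delta.
Since stage eta is required before stage delta, the ordering is invalid.

No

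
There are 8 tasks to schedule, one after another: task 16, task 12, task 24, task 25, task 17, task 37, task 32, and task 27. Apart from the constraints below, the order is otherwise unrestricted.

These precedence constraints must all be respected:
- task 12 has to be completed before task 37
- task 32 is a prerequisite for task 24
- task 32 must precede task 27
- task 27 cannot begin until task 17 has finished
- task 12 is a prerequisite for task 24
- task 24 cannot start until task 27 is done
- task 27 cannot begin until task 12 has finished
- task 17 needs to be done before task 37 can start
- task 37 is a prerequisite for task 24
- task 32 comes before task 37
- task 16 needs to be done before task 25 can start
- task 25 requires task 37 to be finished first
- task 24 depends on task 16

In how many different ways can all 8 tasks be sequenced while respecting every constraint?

4 tasks have no prerequisites (task 16, task 12, task 17, task 32), so any of them could come first.
Systematically extending each partial ordering one task at a time and counting, there are 174 complete orderings.

174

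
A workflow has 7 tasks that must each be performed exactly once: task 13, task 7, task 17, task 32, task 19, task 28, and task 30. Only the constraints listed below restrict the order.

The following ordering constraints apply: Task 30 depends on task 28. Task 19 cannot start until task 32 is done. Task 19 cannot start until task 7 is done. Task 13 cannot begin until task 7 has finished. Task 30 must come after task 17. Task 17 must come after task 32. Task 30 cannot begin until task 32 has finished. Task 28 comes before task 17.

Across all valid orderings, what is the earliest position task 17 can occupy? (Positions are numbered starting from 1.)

Working backwards through the constraints from task 17, its full set of required predecessors is task 32, task 28 — 2 of them.
So at minimum 2 tasks come before task 17, putting task 17 no earlier than position 3. That position is achievable by scheduling exactly those predecessors first.

3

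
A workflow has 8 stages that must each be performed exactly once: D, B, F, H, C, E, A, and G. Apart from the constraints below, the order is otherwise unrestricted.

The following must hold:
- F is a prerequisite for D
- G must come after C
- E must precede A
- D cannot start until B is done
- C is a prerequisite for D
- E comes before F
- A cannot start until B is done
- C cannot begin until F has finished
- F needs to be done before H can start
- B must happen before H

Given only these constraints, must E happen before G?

Yes

Chaining the stated constraints: E → F → C → G.
So E must precede G in any valid ordering.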